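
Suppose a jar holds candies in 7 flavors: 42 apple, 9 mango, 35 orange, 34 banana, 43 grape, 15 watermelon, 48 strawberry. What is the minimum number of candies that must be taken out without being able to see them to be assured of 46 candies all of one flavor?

224

In the worst case we take at most 45 of each flavor, but all 42 apple, all 9 mango, all 35 orange, all 34 banana, all 43 grape, and all 15 watermelon (fewer than 45), giving 42 + 9 + 35 + 34 + 43 + 15 + 45 = 223.
One more candy then forces some flavor to 46, so 223 + 1 = 224.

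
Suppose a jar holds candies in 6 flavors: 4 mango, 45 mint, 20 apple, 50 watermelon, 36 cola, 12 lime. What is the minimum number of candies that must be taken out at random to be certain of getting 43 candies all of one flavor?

157

In the worst case we take at most 42 of each flavor, but all 4 mango, all 20 apple, all 36 cola, and all 12 lime (fewer than 42), giving 4 + 42 + 20 + 42 + 36 + 12 = 156.
One more candy then forces some flavor to 43, so 156 + 1 = 157.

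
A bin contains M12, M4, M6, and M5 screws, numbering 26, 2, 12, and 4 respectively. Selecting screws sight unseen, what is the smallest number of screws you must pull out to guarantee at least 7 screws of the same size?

In the worst case we take at most 6 of each size, but all 2 M4 and all 4 M5 (fewer than 6), giving 6 + 2 + 6 + 4 = 18.
One more screw then forces some size to 7, so 18 + 1 = 19.

19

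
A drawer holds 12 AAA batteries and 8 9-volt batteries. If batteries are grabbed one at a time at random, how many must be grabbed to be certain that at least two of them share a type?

3

The worst case takes 1 battery of each type without reaching 2 of any: 2 × 1 = 2.
The next battery must bring some type to 2, so 2 + 1 = 3.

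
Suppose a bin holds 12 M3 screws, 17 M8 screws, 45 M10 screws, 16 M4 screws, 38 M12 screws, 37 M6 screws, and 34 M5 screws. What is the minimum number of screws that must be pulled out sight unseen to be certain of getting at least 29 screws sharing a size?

Treat the 7 sizes as pigeonholes.
In the worst case we take at most 28 of each size, but all 12 M3, all 17 M8, and all 16 M4 (fewer than 28), giving 12 + 17 + 28 + 16 + 28 + 28 + 28 = 157.
One more screw then forces some size to 29, so 157 + 1 = 158.

158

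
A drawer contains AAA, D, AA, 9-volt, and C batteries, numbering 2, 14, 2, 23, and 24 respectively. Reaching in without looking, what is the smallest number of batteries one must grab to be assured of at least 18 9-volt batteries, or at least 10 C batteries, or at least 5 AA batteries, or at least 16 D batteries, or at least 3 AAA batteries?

45

The worst case stops just short of every target: 2 AAA, all 14 D, all 2 AA, 17 9-volt, 9 C — 2 + 14 + 2 + 17 + 9 = 44 batteries.
One more battery must push some type to its target, so 44 + 1 = 45.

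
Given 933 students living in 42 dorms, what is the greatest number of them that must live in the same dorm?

The 933 students fall into 42 dorms.
If each of the 42 dorms held at most 22, the total would be at most 42 × 22 = 924 < 933, a contradiction.
So at least one holds ⌈933/42⌉ = 23.

23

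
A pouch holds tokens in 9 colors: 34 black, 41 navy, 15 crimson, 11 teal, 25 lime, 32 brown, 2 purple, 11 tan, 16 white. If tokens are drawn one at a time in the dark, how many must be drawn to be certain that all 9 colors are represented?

186

The hardest color to obtain is purple: we could draw every other token first — 187 − 2 = 185 tokens — without a single purple one.
The next draw must be purple, so 185 + 1 = 186.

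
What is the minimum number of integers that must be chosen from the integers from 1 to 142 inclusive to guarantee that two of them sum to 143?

72

Partition {1, …, 142} into 71 pairs: {1,142}, {2,141}, …, {71,72}.
Choosing 71 integers — say the integers 1 through 71 — takes one from each pair and avoids the property.
Choosing 72 forces two into the same pair by pigeonhole, and those sum to 143. So 72.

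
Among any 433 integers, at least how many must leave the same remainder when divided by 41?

The 433 integers fall into 41 residue classes modulo 41.
If each of the 41 residue classes modulo 41 held at most 10, the total would be at most 41 × 10 = 410 < 433, a contradiction.
So at least one holds ⌈433/41⌉ = 11.

11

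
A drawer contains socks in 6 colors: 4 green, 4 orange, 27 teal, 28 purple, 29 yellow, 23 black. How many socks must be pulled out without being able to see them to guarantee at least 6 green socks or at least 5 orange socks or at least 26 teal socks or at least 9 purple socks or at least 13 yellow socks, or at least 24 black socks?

77

The worst case stops just short of every target: all 4 green, 4 orange, 25 teal, 8 purple, 12 yellow, 23 black — 4 + 4 + 25 + 8 + 12 + 23 = 76 socks.
One more sock must push some color to its target, so 76 + 1 = 77.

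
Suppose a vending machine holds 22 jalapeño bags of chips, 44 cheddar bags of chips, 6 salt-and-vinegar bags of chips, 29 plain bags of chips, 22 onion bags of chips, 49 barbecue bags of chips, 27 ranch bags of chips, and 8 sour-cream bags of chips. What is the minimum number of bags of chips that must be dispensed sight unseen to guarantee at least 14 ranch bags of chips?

The worst case draws every non-ranch bag of chips first: 22 + 44 + 6 + 29 + 22 + 49 + 8 = 180.
The next 14 draws are then forced to be ranch, giving 180 + 14 = 194.

194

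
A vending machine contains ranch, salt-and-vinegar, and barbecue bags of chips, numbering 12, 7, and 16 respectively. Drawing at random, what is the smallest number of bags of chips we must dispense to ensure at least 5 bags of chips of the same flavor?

13

The worst case takes 4 bags of chips of each flavor without reaching 5 of any: 3 × 4 = 12.
The next bag of chips must bring some flavor to 5, so 12 + 1 = 13.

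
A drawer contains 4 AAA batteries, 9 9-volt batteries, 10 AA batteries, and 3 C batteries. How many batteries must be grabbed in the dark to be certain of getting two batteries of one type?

5

Treat the 4 types as pigeonholes.
The worst case takes 1 battery of each type without reaching 2 of any: 4 × 1 = 4.
The next battery must bring some type to 2, so 4 + 1 = 5.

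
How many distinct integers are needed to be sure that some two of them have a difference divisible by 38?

Use the pigeonhole principle on residue classes: two integers differ by a multiple of 38 exactly when they share a remainder mod 38.
There are 38 residue classes mod 38, so 38 integers can all lie in distinct classes.
One more integer must repeat a residue, giving a difference divisible by 38. So n = 38 + 1 = 39.

39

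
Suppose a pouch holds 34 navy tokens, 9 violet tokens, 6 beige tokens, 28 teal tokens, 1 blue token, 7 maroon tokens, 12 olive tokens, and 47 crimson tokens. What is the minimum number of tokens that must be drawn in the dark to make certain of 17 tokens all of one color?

In the worst case we take at most 16 of each color, but all 9 violet, all 6 beige, all 1 blue, all 7 maroon, and all 12 olive (fewer than 16), giving 16 + 9 + 6 + 16 + 1 + 7 + 12 + 16 = 83.
One more token then forces some color to 17, so 83 + 1 = 84.

84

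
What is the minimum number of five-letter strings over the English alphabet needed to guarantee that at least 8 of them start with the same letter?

There are 26 possible first letters acting as pigeonholes.
With 26 × 7 = 182 five-letter strings over the English alphabet we could place exactly 7 in each, with no class reaching 8.
One more forces some class to hold 8, so 182 + 1 = 183.

183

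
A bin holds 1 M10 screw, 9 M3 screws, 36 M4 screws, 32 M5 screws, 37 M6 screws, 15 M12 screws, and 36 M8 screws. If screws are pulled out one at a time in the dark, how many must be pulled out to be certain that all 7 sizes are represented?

166

The hardest size to obtain is M10: we could draw every other screw first — 166 − 1 = 165 screws — without a single M10 one.
The next draw must be M10, so 165 + 1 = 166.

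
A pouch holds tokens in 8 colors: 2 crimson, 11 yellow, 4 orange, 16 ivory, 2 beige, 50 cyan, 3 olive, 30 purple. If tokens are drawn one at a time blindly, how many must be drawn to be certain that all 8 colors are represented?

The hardest color to obtain is crimson: we could draw every other token first — 118 − 2 = 116 tokens — without a single crimson one.
The next draw must be crimson, so 116 + 1 = 117.

117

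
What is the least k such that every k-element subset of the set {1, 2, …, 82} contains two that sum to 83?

Partition {1, …, 82} into 41 pairs: {1,82}, {2,81}, …, {41,42}.
Choosing 41 integers — say the integers 1 through 41 — takes one from each pair and avoids the property.
Choosing 42 forces two into the same pair by pigeonhole, and those sum to 83. So 42.

42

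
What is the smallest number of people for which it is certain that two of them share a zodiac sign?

There are 12 zodiac signs acting as pigeonholes.
With 12 people we could place one in each, avoiding any repeat.
One more forces some class to hold 2, so 12 + 1 = 13.

13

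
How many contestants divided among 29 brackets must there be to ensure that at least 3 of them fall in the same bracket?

There are 29 brackets acting as pigeonholes.
With 29 × 2 = 58 contestants we could place exactly 2 in each, with no class reaching 3.
One more forces some class to hold 3, so 58 + 1 = 59.

59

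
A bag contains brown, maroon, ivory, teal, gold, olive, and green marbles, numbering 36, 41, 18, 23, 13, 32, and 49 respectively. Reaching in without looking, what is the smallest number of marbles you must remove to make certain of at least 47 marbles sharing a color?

In the worst case we take at most 46 of each color, but all 36 brown, all 41 maroon, all 18 ivory, all 23 teal, all 13 gold, and all 32 olive (fewer than 46), giving 36 + 41 + 18 + 23 + 13 + 32 + 46 = 209.
One more marble then forces some color to 47, so 209 + 1 = 210.

210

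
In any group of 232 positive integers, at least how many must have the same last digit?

There are 10 possible last digits, which serve as the pigeonholes.
If each of the 10 possible last digits held at most 23, the total would be at most 10 × 23 = 230 < 232, a contradiction.
So at least one holds ⌈232/10⌉ = 24.

24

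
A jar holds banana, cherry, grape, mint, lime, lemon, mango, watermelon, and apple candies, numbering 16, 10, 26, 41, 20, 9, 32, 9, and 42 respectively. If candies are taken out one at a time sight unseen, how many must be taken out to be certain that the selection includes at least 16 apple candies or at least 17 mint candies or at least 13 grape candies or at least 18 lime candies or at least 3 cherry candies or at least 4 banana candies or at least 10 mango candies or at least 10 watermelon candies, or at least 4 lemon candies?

Each of the 9 flavors has its own threshold; avoid all of them simultaneously.
The worst case stops just short of every target: 3 banana, 2 cherry, 12 grape, 16 mint, 17 lime, 3 lemon, 9 mango, 9 watermelon, 15 apple — 3 + 2 + 12 + 16 + 17 + 3 + 9 + 9 + 15 = 86 candies.
One more candy must push some flavor to its target, so 86 + 1 = 87.

87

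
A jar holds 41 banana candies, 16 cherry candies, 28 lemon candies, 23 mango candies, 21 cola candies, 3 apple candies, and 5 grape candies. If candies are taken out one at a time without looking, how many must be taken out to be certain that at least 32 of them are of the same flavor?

In the worst case we take at most 31 of each flavor, but all 16 cherry, all 28 lemon, all 23 mango, all 21 cola, all 3 apple, and all 5 grape (fewer than 31), giving 31 + 16 + 28 + 23 + 21 + 3 + 5 = 127.
One more candy then forces some flavor to 32, so 127 + 1 = 128.

128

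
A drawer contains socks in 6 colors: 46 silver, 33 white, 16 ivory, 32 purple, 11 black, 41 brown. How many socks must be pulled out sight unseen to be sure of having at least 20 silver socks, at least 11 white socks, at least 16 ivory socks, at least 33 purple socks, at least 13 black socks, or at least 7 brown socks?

The worst case stops just short of every target: 19 silver, 10 white, 15 ivory, 32 purple, all 11 black, 6 brown — 19 + 10 + 15 + 32 + 11 + 6 = 93 socks.
One more sock must push some color to its target, so 93 + 1 = 94.

94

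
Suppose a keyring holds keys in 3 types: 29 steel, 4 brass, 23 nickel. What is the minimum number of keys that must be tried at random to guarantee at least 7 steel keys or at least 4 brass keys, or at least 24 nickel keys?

33

Each of the 3 types has its own threshold; avoid all of them simultaneously.
The worst case stops just short of every target: 6 steel, 3 brass, 23 nickel — 6 + 3 + 23 = 32 keys.
One more key must push some type to its target, so 32 + 1 = 33.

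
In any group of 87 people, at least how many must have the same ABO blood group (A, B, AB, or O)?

There are 4 ABO blood groups, which serve as the pigeonholes.
If each of the 4 ABO blood groups held at most 21, the total would be at most 4 × 21 = 84 < 87, a contradiction.
So at least one holds ⌈87/4⌉ = 22.

22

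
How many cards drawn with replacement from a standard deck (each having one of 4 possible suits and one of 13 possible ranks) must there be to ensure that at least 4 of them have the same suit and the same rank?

There are 4 × 13 = 52 (suit, rank) combinations acting as pigeonholes.
With 52 × 3 = 156 cards drawn with replacement from a standard deck we could place exactly 3 in each, with no (suit, rank) pair reaching 4.
One more forces some (suit, rank) pair to hold 4, so 156 + 1 = 157.

157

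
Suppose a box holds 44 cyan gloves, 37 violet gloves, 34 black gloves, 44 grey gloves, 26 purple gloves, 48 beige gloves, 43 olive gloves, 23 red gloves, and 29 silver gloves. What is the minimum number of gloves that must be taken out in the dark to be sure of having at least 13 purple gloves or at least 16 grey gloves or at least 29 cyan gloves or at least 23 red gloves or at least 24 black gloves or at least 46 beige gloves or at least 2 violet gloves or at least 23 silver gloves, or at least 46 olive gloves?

212

The worst case stops just short of every target: 28 cyan, 1 violet, 23 black, 15 grey, 12 purple, 45 beige, all 43 olive, 22 red, 22 silver — 28 + 1 + 23 + 15 + 12 + 45 + 43 + 22 + 22 = 211 gloves.
One more glove must push some color to its target, so 211 + 1 = 212.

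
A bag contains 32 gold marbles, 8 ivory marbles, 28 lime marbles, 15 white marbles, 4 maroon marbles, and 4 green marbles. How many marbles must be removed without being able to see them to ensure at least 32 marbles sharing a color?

Treat the 6 colors as pigeonholes.
In the worst case we take at most 31 of each color, but all 8 ivory, all 28 lime, all 15 white, all 4 maroon, and all 4 green (fewer than 31), giving 31 + 8 + 28 + 15 + 4 + 4 = 90.
One more marble then forces some color to 32, so 90 + 1 = 91.

91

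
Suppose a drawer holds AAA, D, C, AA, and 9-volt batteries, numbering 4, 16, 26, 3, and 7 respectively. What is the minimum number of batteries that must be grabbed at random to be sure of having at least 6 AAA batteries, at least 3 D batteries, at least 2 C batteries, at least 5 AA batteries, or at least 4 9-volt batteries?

The worst case stops just short of every target: all 4 AAA, 2 D, 1 C, all 3 AA, 3 9-volt — 4 + 2 + 1 + 3 + 3 = 13 batteries.
One more battery must push some type to its target, so 13 + 1 = 14.

14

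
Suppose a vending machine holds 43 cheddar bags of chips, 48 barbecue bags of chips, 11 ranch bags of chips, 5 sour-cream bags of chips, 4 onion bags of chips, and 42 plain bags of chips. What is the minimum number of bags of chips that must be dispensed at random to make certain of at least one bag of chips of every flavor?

150

The hardest flavor to obtain is onion: we could draw every other bag of chips first — 153 − 4 = 149 bags of chips — without a single onion one.
The next draw must be onion, so 149 + 1 = 150.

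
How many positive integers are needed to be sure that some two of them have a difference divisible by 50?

Two integers differ by a multiple of 50 exactly when they share a remainder mod 50.
There are 50 residue classes mod 50, so 50 integers can all lie in distinct classes.
One more integer must repeat a residue, giving a difference divisible by 50. So n = 50 + 1 = 51.

51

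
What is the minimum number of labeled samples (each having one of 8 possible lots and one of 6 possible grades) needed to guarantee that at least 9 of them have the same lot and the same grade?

385

There are 8 × 6 = 48 (lot, grade) combinations acting as pigeonholes.
With 48 × 8 = 384 labeled samples we could place exactly 8 in each, with no (lot, grade) pair reaching 9.
One more forces some (lot, grade) pair to hold 9, so 384 + 1 = 385.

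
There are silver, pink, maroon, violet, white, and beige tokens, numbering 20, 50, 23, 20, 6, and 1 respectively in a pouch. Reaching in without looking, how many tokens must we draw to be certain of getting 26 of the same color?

In the worst case we take at most 25 of each color, but all 20 silver, all 23 maroon, all 20 violet, all 6 white, and all 1 beige (fewer than 25), giving 20 + 25 + 23 + 20 + 6 + 1 = 95.
One more token then forces some color to 26, so 95 + 1 = 96.

96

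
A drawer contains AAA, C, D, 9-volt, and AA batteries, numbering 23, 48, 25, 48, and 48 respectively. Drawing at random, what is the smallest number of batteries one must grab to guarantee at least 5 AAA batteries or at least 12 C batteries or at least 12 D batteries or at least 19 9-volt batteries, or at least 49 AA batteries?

93

The worst case stops just short of every target: 4 AAA, 11 C, 11 D, 18 9-volt, 48 AA — 4 + 11 + 11 + 18 + 48 = 92 batteries.
One more battery must push some type to its target, so 92 + 1 = 93.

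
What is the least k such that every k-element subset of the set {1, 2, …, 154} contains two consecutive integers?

78

Partition {1, …, 154} into 77 pairs: {1,2}, {3,4}, …, {153,154}.
Choosing 77 integers — say the 77 even numbers 2, 4, …, 154 — takes one from each pair and avoids the property.
Choosing 78 forces two into the same pair by pigeonhole, and those are consecutive. So 78.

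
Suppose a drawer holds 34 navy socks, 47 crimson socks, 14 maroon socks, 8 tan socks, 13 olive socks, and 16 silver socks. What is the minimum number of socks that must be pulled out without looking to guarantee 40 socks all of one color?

125

In the worst case we take at most 39 of each color, but all 34 navy, all 14 maroon, all 8 tan, all 13 olive, and all 16 silver (fewer than 39), giving 34 + 39 + 14 + 8 + 13 + 16 = 124.
One more sock then forces some color to 40, so 124 + 1 = 125.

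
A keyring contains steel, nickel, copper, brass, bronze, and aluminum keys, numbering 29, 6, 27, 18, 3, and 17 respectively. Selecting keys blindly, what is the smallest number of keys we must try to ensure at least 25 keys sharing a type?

In the worst case we take at most 24 of each type, but all 6 nickel, all 18 brass, all 3 bronze, and all 17 aluminum (fewer than 24), giving 24 + 6 + 24 + 18 + 3 + 17 = 92.
One more key then forces some type to 25, so 92 + 1 = 93.

93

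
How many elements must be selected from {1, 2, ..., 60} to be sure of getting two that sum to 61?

31

Partition {1, …, 60} into 30 pairs: {1,60}, {2,59}, …, {30,31}.
Choosing 30 integers — say the integers 1 through 30 — takes one from each pair and avoids the property.
Choosing 31 forces two into the same pair by pigeonhole, and those sum to 61. So 31.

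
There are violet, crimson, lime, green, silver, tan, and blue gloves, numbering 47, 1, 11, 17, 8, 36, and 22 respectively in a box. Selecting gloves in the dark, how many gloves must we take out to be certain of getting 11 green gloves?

The worst case draws every non-green glove first: 47 + 1 + 11 + 8 + 36 + 22 = 125.
The next 11 draws are then forced to be green, giving 125 + 11 = 136.

136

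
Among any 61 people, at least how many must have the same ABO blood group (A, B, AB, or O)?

16

The 61 people fall into 4 ABO blood groups.
If each of the 4 ABO blood groups held at most 15, the total would be at most 4 × 15 = 60 < 61, a contradiction.
So at least one holds ⌈61/4⌉ = 16.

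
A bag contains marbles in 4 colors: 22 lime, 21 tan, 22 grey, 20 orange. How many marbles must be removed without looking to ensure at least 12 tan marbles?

The worst case draws every non-tan marble first: 22 + 22 + 20 = 64.
The next 12 draws are then forced to be tan, giving 64 + 12 = 76.

76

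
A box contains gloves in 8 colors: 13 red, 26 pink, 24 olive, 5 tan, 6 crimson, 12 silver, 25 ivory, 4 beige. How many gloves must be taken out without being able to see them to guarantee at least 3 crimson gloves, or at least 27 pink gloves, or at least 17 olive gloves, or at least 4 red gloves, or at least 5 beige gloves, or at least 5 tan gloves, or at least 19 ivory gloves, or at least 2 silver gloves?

The worst case stops just short of every target: 3 red, 26 pink, 16 olive, 4 tan, 2 crimson, 1 silver, 18 ivory, 4 beige — 3 + 26 + 16 + 4 + 2 + 1 + 18 + 4 = 74 gloves.
One more glove must push some color to its target, so 74 + 1 = 75.

75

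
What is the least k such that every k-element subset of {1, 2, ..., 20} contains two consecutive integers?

Partition {1, …, 20} into 10 pairs: {1,2}, {3,4}, …, {19,20}.
Choosing 10 integers — say the 10 even numbers 2, 4, …, 20 — takes one from each pair and avoids the property.
Choosing 11 forces two into the same pair by pigeonhole, and those are consecutive. So 11.

11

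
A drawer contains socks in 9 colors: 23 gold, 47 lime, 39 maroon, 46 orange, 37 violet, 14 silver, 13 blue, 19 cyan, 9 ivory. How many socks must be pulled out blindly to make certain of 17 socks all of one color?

133

Treat the 9 colors as pigeonholes.
In the worst case we take at most 16 of each color, but all 14 silver, all 13 blue, and all 9 ivory (fewer than 16), giving 16 + 16 + 16 + 16 + 16 + 14 + 13 + 16 + 9 = 132.
One more sock then forces some color to 17, so 132 + 1 = 133.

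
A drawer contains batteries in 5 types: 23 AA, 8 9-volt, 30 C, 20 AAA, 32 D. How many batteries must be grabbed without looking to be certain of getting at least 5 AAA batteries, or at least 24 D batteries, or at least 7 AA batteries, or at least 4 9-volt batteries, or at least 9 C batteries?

The worst case stops just short of every target: 6 AA, 3 9-volt, 8 C, 4 AAA, 23 D — 6 + 3 + 8 + 4 + 23 = 44 batteries.
One more battery must push some type to its target, so 44 + 1 = 45.

45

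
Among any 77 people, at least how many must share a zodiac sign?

7

The 77 people fall into 12 zodiac signs.
If each of the 12 zodiac signs held at most 6, the total would be at most 12 × 6 = 72 < 77, a contradiction.
So at least one holds ⌈77/12⌉ = 7.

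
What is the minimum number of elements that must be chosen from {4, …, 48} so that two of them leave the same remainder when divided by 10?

11

Use the pigeonhole principle on residue classes: group the integers by remainder mod 10; there are 10 residue classes, each nonempty in this range.
Choosing one from each class (10 integers) avoids any shared remainder.
One more choice must repeat a class, so two differ by a multiple of 10. Hence 10 + 1 = 11.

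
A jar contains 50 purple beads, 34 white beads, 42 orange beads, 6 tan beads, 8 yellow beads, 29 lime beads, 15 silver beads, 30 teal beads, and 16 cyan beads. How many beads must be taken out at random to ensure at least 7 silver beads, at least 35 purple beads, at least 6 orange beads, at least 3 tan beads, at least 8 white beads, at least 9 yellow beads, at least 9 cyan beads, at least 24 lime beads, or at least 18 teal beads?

The worst case stops just short of every target: 34 purple, 7 white, 5 orange, 2 tan, 8 yellow, 23 lime, 6 silver, 17 teal, 8 cyan — 34 + 7 + 5 + 2 + 8 + 23 + 6 + 17 + 8 = 110 beads.
One more bead must push some color to its target, so 110 + 1 = 111.

111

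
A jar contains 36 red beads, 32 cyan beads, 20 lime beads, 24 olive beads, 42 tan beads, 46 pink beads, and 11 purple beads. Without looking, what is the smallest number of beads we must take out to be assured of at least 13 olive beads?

200

The worst case draws every non-olive bead first: 36 + 32 + 20 + 42 + 46 + 11 = 187.
The next 13 draws are then forced to be olive, giving 187 + 13 = 200.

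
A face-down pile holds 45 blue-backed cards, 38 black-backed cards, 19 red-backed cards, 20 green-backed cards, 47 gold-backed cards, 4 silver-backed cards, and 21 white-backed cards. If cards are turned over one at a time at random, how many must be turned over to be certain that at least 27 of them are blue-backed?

To avoid blue-backed cards as long as possible, exhaust the other 6 back colors first.
The worst case draws every non-blue-backed card first: 38 + 19 + 20 + 47 + 4 + 21 = 149.
The next 27 draws are then forced to be blue-backed, giving 149 + 27 = 176.

176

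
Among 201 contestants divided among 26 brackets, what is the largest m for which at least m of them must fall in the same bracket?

The 201 contestants fall into 26 brackets.
If each of the 26 brackets held at most 7, the total would be at most 26 × 7 = 182 < 201, a contradiction.
So at least one holds ⌈201/26⌉ = 8.

8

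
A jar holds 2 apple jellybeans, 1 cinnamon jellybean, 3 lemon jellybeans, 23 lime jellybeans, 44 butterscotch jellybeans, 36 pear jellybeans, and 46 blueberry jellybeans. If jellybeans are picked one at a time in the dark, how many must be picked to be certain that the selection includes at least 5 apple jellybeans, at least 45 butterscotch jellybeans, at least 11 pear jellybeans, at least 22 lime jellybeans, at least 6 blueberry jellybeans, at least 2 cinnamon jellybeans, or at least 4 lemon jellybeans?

Each of the 7 flavors has its own threshold; avoid all of them simultaneously.
The worst case stops just short of every target: all 2 apple, 1 cinnamon, 3 lemon, 21 lime, 44 butterscotch, 10 pear, 5 blueberry — 2 + 1 + 3 + 21 + 44 + 10 + 5 = 86 jellybeans.
One more jellybean must push some flavor to its target, so 86 + 1 = 87.

87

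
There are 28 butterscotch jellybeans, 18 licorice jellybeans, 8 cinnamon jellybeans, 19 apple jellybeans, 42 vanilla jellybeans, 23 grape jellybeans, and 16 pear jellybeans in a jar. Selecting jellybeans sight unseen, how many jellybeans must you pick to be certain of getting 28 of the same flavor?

139

In the worst case we take at most 27 of each flavor, but all 18 licorice, all 8 cinnamon, all 19 apple, all 23 grape, and all 16 pear (fewer than 27), giving 27 + 18 + 8 + 19 + 27 + 23 + 16 = 138.
One more jellybean then forces some flavor to 28, so 138 + 1 = 139.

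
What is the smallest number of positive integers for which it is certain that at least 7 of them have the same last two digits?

601

There are 100 possible two-digit endings acting as pigeonholes.
With 100 × 6 = 600 positive integers we could place exactly 6 in each, with no class reaching 7.
One more forces some class to hold 7, so 600 + 1 = 601.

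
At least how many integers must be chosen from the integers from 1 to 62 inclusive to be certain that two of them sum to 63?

Partition {1, …, 62} into 31 pairs: {1,62}, {2,61}, …, {31,32}.
Choosing 31 integers — say the integers 1 through 31 — takes one from each pair and avoids the property.
Choosing 32 forces two into the same pair by pigeonhole, and those sum to 63. So 32.

32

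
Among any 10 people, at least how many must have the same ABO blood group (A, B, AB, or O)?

There are 4 ABO blood groups, which serve as the pigeonholes.
If each of the 4 ABO blood groups held at most 2, the total would be at most 4 × 2 = 8 < 10, a contradiction.
So at least one holds ⌈10/4⌉ = 3.

3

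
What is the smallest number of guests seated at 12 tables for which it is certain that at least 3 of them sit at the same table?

There are 12 tables acting as pigeonholes.
With 12 × 2 = 24 guests we could place exactly 2 in each, with no class reaching 3.
One more forces some class to hold 3, so 24 + 1 = 25.

25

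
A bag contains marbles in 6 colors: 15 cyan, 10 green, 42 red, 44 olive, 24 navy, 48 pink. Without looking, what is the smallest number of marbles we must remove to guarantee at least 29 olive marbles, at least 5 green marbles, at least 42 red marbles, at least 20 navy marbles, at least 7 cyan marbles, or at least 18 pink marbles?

The worst case stops just short of every target: 6 cyan, 4 green, 41 red, 28 olive, 19 navy, 17 pink — 6 + 4 + 41 + 28 + 19 + 17 = 115 marbles.
One more marble must push some color to its target, so 115 + 1 = 116.

116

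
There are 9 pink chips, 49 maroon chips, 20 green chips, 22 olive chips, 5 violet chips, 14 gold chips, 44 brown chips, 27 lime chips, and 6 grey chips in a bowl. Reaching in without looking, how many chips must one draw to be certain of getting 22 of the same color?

Treat the 9 colors as pigeonholes.
In the worst case we take at most 21 of each color, but all 9 pink, all 20 green, all 5 violet, all 14 gold, and all 6 grey (fewer than 21), giving 9 + 21 + 20 + 21 + 5 + 14 + 21 + 21 + 6 = 138.
One more chip then forces some color to 22, so 138 + 1 = 139.

139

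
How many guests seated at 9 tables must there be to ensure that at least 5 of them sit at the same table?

37

There are 9 tables acting as pigeonholes.
With 9 × 4 = 36 guests we could place exactly 4 in each, with no class reaching 5.
One more forces some class to hold 5, so 36 + 1 = 37.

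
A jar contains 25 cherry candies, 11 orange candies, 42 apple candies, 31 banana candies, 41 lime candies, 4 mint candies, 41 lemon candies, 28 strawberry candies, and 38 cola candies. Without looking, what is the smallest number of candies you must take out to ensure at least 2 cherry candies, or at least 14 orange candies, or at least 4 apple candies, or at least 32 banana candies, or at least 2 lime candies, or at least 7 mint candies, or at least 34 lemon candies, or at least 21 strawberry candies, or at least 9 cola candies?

113

The worst case stops just short of every target: 1 cherry, all 11 orange, 3 apple, 31 banana, 1 lime, all 4 mint, 33 lemon, 20 strawberry, 8 cola — 1 + 11 + 3 + 31 + 1 + 4 + 33 + 20 + 8 = 112 candies.
One more candy must push some flavor to its target, so 112 + 1 = 113.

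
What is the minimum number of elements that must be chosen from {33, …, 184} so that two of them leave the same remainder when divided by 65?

Group the integers by remainder mod 65; there are 65 residue classes, each nonempty in this range.
Choosing one from each class (65 integers) avoids any shared remainder.
One more choice must repeat a class, so two differ by a multiple of 65. Hence 65 + 1 = 66.

66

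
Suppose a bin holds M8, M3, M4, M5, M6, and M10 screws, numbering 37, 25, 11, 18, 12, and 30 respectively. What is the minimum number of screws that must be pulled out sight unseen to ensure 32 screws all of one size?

128

Treat the 6 sizes as pigeonholes.
In the worst case we take at most 31 of each size, but all 25 M3, all 11 M4, all 18 M5, all 12 M6, and all 30 M10 (fewer than 31), giving 31 + 25 + 11 + 18 + 12 + 30 = 127.
One more screw then forces some size to 32, so 127 + 1 = 128.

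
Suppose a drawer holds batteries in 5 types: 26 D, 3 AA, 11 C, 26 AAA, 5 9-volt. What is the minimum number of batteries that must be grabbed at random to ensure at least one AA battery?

69

To avoid AA batteries as long as possible, exhaust the other 4 types first.
The worst case draws every non-AA battery first: 26 + 11 + 26 + 5 = 68.
The next draw is then forced to be AA, giving 68 + 1 = 69.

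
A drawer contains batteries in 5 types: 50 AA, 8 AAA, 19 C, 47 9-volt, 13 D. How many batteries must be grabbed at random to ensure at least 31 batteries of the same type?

In the worst case we take at most 30 of each type, but all 8 AAA, all 19 C, and all 13 D (fewer than 30), giving 30 + 8 + 19 + 30 + 13 = 100.
One more battery then forces some type to 31, so 100 + 1 = 101.

101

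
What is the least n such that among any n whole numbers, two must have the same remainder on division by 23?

Use the pigeonhole principle on residue classes: two integers differ by a multiple of 23 exactly when they share a remainder mod 23.
There are 23 residue classes mod 23, so 23 integers can all lie in distinct classes.
One more integer must repeat a residue, giving a difference divisible by 23. So n = 23 + 1 = 24.

24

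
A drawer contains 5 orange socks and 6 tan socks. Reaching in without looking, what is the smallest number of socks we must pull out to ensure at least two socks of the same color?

3

The worst case takes 1 sock of each color without reaching 2 of any: 2 × 1 = 2.
The next sock must bring some color to 2, so 2 + 1 = 3.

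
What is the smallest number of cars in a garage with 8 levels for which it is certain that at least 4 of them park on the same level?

25

There are 8 levels acting as pigeonholes.
With 8 × 3 = 24 cars we could place exactly 3 in each, with no class reaching 4.
One more forces some class to hold 4, so 24 + 1 = 25.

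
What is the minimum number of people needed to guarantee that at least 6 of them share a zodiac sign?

There are 12 zodiac signs acting as pigeonholes.
With 12 × 5 = 60 people we could place exactly 5 in each, with no class reaching 6.
One more forces some class to hold 6, so 60 + 1 = 61.

61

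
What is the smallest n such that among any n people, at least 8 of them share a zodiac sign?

85

There are 12 zodiac signs acting as pigeonholes.
With 12 × 7 = 84 people we could place exactly 7 in each, with no class reaching 8.
One more forces some class to hold 8, so 84 + 1 = 85.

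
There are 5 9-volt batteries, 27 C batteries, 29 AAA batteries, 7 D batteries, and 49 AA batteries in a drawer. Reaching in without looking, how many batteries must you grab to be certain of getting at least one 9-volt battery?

113

The worst case draws every non-9-volt battery first: 27 + 29 + 7 + 49 = 112.
The next draw is then forced to be 9-volt, giving 112 + 1 = 113.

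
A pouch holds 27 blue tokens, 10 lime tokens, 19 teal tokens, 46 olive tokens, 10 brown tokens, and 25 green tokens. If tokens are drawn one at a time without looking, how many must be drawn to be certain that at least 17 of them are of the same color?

In the worst case we take at most 16 of each color, but all 10 lime and all 10 brown (fewer than 16), giving 16 + 10 + 16 + 16 + 10 + 16 = 84.
One more token then forces some color to 17, so 84 + 1 = 85.

85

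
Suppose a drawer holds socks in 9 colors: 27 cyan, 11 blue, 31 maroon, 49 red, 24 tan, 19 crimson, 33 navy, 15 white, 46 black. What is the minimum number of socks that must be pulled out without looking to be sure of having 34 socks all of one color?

In the worst case we take at most 33 of each color, but all 27 cyan, all 11 blue, all 31 maroon, all 24 tan, all 19 crimson, and all 15 white (fewer than 33), giving 27 + 11 + 31 + 33 + 24 + 19 + 33 + 15 + 33 = 226.
One more sock then forces some color to 34, so 226 + 1 = 227.

227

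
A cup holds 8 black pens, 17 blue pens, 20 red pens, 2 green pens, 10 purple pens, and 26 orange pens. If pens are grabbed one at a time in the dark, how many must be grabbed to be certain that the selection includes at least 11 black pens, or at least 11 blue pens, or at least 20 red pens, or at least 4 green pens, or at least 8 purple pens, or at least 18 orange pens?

The worst case stops just short of every target: all 8 black, 10 blue, 19 red, all 2 green, 7 purple, 17 orange — 8 + 10 + 19 + 2 + 7 + 17 = 63 pens.
One more pen must push some ink color to its target, so 63 + 1 = 64.

64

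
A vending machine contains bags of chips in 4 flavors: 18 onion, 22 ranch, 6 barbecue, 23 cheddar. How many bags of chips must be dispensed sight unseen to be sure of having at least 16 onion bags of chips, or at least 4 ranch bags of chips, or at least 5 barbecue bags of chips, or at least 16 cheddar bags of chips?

38

Each of the 4 flavors has its own threshold; avoid all of them simultaneously.
The worst case stops just short of every target: 15 onion, 3 ranch, 4 barbecue, 15 cheddar — 15 + 3 + 4 + 15 = 37 bags of chips.
One more bag of chips must push some flavor to its target, so 37 + 1 = 38.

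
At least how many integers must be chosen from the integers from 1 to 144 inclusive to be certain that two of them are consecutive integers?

73

Partition {1, …, 144} into 72 pairs: {1,2}, {3,4}, …, {143,144}.
Choosing 72 integers — say the 72 even numbers 2, 4, …, 144 — takes one from each pair and avoids the property.
Choosing 73 forces two into the same pair by pigeonhole, and those are consecutive. So 73.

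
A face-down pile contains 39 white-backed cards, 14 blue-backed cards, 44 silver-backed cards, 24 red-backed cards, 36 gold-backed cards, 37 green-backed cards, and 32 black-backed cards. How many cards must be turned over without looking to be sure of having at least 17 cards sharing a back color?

Treat the 7 back colors as pigeonholes.
In the worst case we take at most 16 of each back color, but all 14 blue-backed (fewer than 16), giving 16 + 14 + 16 + 16 + 16 + 16 + 16 = 110.
One more card then forces some back color to 17, so 110 + 1 = 111.

111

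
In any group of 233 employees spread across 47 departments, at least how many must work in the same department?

The 233 employees fall into 47 departments.
If each of the 47 departments held at most 4, the total would be at most 47 × 4 = 188 < 233, a contradiction.
So at least one holds ⌈233/47⌉ = 5.

5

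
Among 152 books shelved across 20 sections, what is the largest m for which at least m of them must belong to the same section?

8

The 152 books fall into 20 sections.
If each of the 20 sections held at most 7, the total would be at most 20 × 7 = 140 < 152, a contradiction.
So at least one holds ⌈152/20⌉ = 8.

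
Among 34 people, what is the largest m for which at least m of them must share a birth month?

3

The 34 people fall into 12 months of the year.
If each of the 12 months of the year held at most 2, the total would be at most 12 × 2 = 24 < 34, a contradiction.
So at least one holds ⌈34/12⌉ = 3.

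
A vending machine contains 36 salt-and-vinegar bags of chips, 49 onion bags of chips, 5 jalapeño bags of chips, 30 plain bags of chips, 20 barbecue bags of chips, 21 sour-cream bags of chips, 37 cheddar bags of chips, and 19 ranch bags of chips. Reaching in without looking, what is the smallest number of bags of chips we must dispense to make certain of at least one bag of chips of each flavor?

213

The hardest flavor to obtain is jalapeño: we could draw every other bag of chips first — 217 − 5 = 212 bags of chips — without a single jalapeño one.
The next draw must be jalapeño, so 212 + 1 = 213.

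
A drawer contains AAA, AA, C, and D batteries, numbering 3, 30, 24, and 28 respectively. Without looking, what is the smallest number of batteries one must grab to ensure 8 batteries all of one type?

Treat the 4 types as pigeonholes.
In the worst case we take at most 7 of each type, but all 3 AAA (fewer than 7), giving 3 + 7 + 7 + 7 = 24.
One more battery then forces some type to 8, so 24 + 1 = 25.

25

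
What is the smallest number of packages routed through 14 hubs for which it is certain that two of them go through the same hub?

There are 14 hubs acting as pigeonholes.
With 14 packages we could place one in each, avoiding any repeat.
One more forces some class to hold 2, so 14 + 1 = 15.

15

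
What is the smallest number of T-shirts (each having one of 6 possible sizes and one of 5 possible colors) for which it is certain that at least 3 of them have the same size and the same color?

61

There are 6 × 5 = 30 (size, color) combinations acting as pigeonholes.
With 30 × 2 = 60 T-shirts we could place exactly 2 in each, with no (size, color) pair reaching 3.
One more forces some (size, color) pair to hold 3, so 60 + 1 = 61.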